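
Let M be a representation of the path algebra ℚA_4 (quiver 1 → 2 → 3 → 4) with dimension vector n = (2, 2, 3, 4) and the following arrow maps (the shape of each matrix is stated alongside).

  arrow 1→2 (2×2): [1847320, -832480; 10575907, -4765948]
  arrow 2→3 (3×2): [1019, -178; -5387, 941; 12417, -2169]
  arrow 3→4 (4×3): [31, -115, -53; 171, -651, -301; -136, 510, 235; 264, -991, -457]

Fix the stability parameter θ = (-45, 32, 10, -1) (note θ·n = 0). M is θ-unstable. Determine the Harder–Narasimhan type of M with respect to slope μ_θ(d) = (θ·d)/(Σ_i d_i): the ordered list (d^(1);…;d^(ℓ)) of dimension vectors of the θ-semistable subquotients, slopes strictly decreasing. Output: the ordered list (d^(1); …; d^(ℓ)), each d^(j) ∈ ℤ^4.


Barcode: M ≅ I[1,1], I[1,4], I[2,4], I[3,4], I[4,4]. HN layers by μ_θ (4 steps, strictly decreasing):
  μ^(1)=41/3; μ^(2)=9/2; μ^(3)=-1; μ^(4)=-45

((0, 2, 2, 2); (0, 0, 1, 1); (0, 0, 0, 1); (2, 0, 0, 0))


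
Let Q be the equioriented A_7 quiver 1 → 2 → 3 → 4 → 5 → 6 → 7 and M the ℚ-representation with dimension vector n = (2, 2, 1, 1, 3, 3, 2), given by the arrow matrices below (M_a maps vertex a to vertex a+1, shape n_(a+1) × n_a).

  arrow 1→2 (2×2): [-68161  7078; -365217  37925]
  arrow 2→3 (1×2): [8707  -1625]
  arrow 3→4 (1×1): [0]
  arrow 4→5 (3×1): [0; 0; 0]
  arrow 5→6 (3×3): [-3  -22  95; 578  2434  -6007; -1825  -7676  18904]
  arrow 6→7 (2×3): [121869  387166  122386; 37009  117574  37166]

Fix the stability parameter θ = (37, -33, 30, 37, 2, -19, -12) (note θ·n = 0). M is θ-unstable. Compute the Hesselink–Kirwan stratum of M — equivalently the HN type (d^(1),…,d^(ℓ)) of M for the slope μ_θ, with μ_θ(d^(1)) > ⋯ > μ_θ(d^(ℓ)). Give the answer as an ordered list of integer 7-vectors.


Via rank(M_{q-1}∘⋯∘M_p): M ≅ I[1,2], I[1,3], I[4,4], I[5,6], I[5,7]^2.
μ_θ-semistable layers: μ^(1)=37; μ^(2)=30; μ^(3)=2; μ^(4)=-17/2; μ^(5)=-29/3

((0, 0, 0, 1, 0, 0, 0); (0, 0, 1, 0, 0, 0, 0); (2, 2, 0, 0, 0, 0, 0); (0, 0, 0, 0, 1, 1, 0); (0, 0, 0, 0, 2, 2, 2))


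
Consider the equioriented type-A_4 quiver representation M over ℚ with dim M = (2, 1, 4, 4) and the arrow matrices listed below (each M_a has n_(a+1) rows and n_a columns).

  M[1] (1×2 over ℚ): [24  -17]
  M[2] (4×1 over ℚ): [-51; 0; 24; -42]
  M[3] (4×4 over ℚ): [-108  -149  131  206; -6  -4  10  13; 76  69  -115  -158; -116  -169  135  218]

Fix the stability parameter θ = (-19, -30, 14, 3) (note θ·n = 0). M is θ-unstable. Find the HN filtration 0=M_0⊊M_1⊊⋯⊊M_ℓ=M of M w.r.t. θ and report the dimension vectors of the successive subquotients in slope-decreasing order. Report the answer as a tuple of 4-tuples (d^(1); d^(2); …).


Interval decomposition of M: I[1,1], I[1,3], I[3,3], I[3,4]^2, I[4,4]^2.
HN type (ℓ=5): μ^(1)=14; μ^(2)=17/2; μ^(3)=3; μ^(4)=-19; μ^(5)=-49/2

((0, 0, 2, 0); (0, 0, 2, 2); (0, 0, 0, 2); (1, 0, 0, 0); (1, 1, 0, 0))


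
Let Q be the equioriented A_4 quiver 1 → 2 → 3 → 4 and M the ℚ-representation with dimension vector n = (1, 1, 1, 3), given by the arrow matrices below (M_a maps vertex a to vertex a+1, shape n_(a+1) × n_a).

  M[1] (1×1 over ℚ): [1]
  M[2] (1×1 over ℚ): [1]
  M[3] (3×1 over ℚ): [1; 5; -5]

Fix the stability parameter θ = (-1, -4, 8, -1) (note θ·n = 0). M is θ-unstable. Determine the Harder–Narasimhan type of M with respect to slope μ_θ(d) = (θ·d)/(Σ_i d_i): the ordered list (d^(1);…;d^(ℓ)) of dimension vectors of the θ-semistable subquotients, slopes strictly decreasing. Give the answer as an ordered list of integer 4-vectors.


Via rank(M_{q-1}∘⋯∘M_p): M ≅ I[1,4], I[4,4]^2.
μ_θ-semistable layers: μ^(1)=7/2; μ^(2)=-1; μ^(3)=-5/2

((0, 0, 1, 1); (0, 0, 0, 2); (1, 1, 0, 0))


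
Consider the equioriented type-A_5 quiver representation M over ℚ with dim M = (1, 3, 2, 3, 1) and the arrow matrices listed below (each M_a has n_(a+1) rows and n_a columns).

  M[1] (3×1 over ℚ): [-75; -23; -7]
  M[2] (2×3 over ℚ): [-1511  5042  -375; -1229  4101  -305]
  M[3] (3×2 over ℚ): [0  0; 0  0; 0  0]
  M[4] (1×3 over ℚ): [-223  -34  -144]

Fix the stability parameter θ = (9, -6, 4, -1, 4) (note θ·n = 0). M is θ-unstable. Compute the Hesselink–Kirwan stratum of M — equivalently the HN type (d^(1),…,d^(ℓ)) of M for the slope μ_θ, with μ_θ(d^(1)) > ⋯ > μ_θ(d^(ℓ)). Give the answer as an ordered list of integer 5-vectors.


Barcode: M ≅ I[1,3], I[2,2], I[2,3], I[4,4]^2, I[4,5]. HN layers by μ_θ (4 steps, strictly decreasing):
  μ^(1)=4; μ^(2)=3/2; μ^(3)=-1; μ^(4)=-6

((0, 0, 2, 0, 1); (1, 1, 0, 0, 0); (0, 0, 0, 3, 0); (0, 2, 0, 0, 0))


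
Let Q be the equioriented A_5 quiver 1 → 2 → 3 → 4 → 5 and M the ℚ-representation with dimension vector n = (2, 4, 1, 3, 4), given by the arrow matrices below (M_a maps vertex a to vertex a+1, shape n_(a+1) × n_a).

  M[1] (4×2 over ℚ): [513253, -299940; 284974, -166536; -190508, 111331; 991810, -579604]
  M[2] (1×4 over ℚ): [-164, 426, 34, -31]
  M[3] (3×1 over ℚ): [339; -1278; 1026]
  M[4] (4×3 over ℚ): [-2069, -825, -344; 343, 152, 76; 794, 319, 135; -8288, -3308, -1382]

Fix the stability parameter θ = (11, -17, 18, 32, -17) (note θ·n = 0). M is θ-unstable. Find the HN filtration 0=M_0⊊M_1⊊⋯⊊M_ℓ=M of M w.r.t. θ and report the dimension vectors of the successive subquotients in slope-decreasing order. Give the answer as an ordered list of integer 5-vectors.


Interval decomposition of M: I[1,2], I[1,5], I[2,2]^2, I[4,5]^2, I[5,5].
HN type (ℓ=4): μ^(1)=11; μ^(2)=15/2; μ^(3)=-3; μ^(4)=-17

((0, 0, 1, 1, 1); (0, 0, 0, 2, 2); (2, 2, 0, 0, 0); (0, 2, 0, 0, 1))


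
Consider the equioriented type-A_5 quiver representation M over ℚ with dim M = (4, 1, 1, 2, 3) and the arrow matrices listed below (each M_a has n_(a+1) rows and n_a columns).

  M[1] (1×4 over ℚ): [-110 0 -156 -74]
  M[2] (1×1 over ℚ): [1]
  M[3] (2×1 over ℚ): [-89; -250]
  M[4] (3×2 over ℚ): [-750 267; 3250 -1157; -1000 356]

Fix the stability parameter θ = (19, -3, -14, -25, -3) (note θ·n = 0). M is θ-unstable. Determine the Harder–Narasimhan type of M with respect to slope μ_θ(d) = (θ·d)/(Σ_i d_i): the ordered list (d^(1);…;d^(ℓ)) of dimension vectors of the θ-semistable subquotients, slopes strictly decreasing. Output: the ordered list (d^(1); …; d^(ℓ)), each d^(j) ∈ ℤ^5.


Barcode: M ≅ I[1,1]^3, I[1,4], I[4,5], I[5,5]^2. HN layers by μ_θ (4 steps, strictly decreasing):
  μ^(1)=19; μ^(2)=-3; μ^(3)=-23/4; μ^(4)=-25

((3, 0, 0, 0, 0); (0, 0, 0, 0, 3); (1, 1, 1, 1, 0); (0, 0, 0, 1, 0))


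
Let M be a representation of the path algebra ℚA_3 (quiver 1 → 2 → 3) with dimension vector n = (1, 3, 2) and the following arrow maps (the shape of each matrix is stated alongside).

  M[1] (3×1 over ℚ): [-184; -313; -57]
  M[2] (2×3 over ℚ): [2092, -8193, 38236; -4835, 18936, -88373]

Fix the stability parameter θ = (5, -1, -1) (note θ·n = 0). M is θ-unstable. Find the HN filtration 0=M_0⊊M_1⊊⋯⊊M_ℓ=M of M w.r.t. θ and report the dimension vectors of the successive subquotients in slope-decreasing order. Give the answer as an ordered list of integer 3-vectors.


Interval decomposition of M: I[1,3], I[2,2], I[2,3].
HN type (ℓ=2): μ^(1)=1; μ^(2)=-1

((1, 1, 1); (0, 2, 1))


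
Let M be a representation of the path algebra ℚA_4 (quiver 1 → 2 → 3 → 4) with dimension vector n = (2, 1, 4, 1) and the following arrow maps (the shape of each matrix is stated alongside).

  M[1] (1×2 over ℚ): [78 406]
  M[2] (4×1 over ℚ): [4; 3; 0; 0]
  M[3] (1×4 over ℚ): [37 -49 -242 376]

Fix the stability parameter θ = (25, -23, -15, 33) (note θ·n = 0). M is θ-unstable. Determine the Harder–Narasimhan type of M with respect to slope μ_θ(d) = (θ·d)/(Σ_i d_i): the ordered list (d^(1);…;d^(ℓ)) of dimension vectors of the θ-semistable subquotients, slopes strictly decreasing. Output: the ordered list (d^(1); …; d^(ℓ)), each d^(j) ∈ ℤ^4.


Via rank(M_{q-1}∘⋯∘M_p): M ≅ I[1,1], I[1,4], I[3,3]^3.
μ_θ-semistable layers: μ^(1)=33; μ^(2)=25; μ^(3)=-13/3; μ^(4)=-15

((0, 0, 0, 1); (1, 0, 0, 0); (1, 1, 1, 0); (0, 0, 3, 0))


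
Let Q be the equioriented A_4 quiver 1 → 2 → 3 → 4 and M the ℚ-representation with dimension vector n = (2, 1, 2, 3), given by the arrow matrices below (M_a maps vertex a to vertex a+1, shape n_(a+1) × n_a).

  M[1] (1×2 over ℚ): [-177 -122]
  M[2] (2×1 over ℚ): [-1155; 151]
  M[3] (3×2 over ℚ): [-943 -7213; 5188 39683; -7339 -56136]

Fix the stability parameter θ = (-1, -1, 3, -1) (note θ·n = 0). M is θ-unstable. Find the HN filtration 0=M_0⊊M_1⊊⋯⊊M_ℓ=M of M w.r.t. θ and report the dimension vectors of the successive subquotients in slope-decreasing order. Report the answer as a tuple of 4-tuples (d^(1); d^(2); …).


Barcode: M ≅ I[1,1], I[1,4], I[3,4], I[4,4]. HN layers by μ_θ (2 steps, strictly decreasing):
  μ^(1)=1; μ^(2)=-1

((0, 0, 2, 2); (2, 1, 0, 1))


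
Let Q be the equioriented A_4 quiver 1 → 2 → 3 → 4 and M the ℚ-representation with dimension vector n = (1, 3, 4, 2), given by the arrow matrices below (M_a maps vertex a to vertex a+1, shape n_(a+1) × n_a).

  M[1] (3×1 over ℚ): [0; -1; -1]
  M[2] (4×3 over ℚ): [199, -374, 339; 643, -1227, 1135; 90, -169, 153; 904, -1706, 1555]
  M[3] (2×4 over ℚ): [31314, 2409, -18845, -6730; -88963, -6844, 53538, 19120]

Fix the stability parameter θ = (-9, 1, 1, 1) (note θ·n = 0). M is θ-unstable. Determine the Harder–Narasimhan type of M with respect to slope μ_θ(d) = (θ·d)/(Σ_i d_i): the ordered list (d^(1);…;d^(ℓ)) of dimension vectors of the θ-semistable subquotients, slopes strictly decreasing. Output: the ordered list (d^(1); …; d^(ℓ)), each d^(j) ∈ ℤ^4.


Interval decomposition of M: I[1,4], I[2,3], I[2,4], I[3,3].
HN type (ℓ=2): μ^(1)=1; μ^(2)=-9

((0, 3, 4, 2); (1, 0, 0, 0))


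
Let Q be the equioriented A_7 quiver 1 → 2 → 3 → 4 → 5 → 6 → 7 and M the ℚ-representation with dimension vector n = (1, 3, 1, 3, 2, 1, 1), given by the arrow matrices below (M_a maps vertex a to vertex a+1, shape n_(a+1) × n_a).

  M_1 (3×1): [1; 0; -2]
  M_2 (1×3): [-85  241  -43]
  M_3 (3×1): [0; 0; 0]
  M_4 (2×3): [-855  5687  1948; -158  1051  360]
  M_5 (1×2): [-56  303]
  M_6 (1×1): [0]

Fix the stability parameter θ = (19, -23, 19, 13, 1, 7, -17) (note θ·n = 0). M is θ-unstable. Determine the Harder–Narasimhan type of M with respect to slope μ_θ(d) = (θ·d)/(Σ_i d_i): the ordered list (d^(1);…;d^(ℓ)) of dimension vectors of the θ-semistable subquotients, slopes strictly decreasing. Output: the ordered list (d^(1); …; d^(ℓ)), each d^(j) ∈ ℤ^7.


Barcode: M ≅ I[1,3], I[2,2]^2, I[4,4], I[4,5], I[4,6], I[7,7]. HN layers by μ_θ (6 steps, strictly decreasing):
  μ^(1)=19; μ^(2)=13; μ^(3)=7; μ^(4)=-2; μ^(5)=-17; μ^(6)=-23

((0, 0, 1, 0, 0, 0, 0); (0, 0, 0, 1, 0, 0, 0); (0, 0, 0, 2, 2, 1, 0); (1, 1, 0, 0, 0, 0, 0); (0, 0, 0, 0, 0, 0, 1); (0, 2, 0, 0, 0, 0, 0))


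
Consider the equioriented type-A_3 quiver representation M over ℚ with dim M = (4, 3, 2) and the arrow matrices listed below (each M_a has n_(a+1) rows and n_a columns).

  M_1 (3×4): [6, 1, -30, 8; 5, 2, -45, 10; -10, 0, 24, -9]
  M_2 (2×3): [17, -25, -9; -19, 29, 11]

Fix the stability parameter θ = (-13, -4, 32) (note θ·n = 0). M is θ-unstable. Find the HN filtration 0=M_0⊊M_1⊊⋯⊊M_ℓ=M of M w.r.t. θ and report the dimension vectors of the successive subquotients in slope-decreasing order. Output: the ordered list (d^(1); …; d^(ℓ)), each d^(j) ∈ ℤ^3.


Barcode: M ≅ I[1,1], I[1,2], I[1,3]^2. HN layers by μ_θ (3 steps, strictly decreasing):
  μ^(1)=32; μ^(2)=-4; μ^(3)=-13

((0, 0, 2); (0, 3, 0); (4, 0, 0))


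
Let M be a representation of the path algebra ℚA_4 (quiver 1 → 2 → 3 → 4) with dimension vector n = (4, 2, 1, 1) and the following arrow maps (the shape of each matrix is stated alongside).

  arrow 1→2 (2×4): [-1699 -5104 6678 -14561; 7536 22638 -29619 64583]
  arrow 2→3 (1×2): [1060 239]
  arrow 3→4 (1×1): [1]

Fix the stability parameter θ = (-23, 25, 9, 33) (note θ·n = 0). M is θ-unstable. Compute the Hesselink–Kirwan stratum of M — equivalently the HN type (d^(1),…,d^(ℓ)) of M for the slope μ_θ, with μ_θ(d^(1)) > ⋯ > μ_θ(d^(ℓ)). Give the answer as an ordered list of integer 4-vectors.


Barcode: M ≅ I[1,1]^2, I[1,2], I[1,4]. HN layers by μ_θ (4 steps, strictly decreasing):
  μ^(1)=33; μ^(2)=25; μ^(3)=17; μ^(4)=-23

((0, 0, 0, 1); (0, 1, 0, 0); (0, 1, 1, 0); (4, 0, 0, 0))


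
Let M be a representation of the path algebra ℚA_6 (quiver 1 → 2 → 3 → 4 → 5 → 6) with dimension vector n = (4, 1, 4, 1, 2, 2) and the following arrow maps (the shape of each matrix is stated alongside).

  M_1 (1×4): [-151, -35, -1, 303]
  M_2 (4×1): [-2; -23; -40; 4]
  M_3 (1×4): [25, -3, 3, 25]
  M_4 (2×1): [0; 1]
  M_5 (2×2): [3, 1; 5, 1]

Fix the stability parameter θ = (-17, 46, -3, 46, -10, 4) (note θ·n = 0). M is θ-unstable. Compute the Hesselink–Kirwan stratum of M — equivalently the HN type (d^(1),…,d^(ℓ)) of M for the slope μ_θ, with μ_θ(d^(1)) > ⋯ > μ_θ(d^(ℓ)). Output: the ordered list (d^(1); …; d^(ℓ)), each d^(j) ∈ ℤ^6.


Interval decomposition of M: I[1,1]^3, I[1,6], I[3,3]^3, I[5,6].
HN type (ℓ=5): μ^(1)=83/5; μ^(2)=4; μ^(3)=-3; μ^(4)=-10; μ^(5)=-17

((0, 1, 1, 1, 1, 1); (0, 0, 0, 0, 0, 1); (0, 0, 3, 0, 0, 0); (0, 0, 0, 0, 1, 0); (4, 0, 0, 0, 0, 0))


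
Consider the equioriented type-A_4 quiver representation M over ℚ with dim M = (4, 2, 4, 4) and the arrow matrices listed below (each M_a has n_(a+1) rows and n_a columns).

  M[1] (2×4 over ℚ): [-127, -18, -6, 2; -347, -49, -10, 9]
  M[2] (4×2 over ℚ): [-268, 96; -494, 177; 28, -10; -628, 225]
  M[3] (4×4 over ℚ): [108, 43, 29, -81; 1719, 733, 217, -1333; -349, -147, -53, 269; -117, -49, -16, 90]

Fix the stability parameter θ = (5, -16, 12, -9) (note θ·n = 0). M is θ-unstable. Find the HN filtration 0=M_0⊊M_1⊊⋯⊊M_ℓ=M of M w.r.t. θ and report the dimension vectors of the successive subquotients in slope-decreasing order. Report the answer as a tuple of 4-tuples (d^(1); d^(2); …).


Interval decomposition of M: I[1,1]^2, I[1,4]^2, I[3,4]^2.
HN type (ℓ=3): μ^(1)=5; μ^(2)=3/2; μ^(3)=-11/2

((2, 0, 0, 0); (0, 0, 4, 4); (2, 2, 0, 0))


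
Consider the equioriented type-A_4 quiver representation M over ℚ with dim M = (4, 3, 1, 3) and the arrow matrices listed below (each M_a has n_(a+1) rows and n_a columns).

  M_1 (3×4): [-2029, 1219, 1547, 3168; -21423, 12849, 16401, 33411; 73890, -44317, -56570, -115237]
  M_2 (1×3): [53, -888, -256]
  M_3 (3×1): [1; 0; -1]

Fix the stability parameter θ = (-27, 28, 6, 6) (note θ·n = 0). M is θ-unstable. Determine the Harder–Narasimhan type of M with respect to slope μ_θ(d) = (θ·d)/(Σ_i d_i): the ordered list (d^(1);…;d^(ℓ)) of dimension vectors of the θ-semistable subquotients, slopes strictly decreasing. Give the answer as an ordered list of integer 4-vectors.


Barcode: M ≅ I[1,1], I[1,2]^2, I[1,4], I[4,4]^2. HN layers by μ_θ (4 steps, strictly decreasing):
  μ^(1)=28; μ^(2)=40/3; μ^(3)=6; μ^(4)=-27

((0, 2, 0, 0); (0, 1, 1, 1); (0, 0, 0, 2); (4, 0, 0, 0))


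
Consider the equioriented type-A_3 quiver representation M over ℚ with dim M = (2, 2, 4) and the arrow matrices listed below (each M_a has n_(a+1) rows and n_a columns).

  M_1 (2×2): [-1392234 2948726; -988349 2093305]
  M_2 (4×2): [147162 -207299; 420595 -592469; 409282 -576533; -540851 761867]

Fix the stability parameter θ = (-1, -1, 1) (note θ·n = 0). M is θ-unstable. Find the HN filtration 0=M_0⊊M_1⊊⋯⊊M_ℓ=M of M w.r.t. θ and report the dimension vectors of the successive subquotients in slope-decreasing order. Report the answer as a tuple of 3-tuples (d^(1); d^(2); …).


Barcode: M ≅ I[1,3]^2, I[3,3]^2. HN layers by μ_θ (2 steps, strictly decreasing):
  μ^(1)=1; μ^(2)=-1

((0, 0, 4); (2, 2, 0))


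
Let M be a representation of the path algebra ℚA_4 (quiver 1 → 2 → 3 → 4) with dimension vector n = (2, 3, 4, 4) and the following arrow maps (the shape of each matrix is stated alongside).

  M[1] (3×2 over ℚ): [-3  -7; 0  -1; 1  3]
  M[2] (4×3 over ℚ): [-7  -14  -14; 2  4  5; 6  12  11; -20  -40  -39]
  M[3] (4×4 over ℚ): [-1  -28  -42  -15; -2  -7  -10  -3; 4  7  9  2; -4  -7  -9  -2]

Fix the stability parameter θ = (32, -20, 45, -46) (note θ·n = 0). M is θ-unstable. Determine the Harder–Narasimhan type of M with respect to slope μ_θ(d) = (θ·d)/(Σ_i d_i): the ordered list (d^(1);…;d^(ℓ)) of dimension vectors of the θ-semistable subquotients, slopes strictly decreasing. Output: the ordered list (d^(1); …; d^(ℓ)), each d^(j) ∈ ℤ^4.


Interval decomposition of M: I[1,2], I[1,3], I[2,4], I[3,4]^2, I[4,4].
HN type (ℓ=5): μ^(1)=45; μ^(2)=6; μ^(3)=-1/2; μ^(4)=-20; μ^(5)=-46

((0, 0, 1, 0); (2, 2, 0, 0); (0, 0, 3, 3); (0, 1, 0, 0); (0, 0, 0, 1))


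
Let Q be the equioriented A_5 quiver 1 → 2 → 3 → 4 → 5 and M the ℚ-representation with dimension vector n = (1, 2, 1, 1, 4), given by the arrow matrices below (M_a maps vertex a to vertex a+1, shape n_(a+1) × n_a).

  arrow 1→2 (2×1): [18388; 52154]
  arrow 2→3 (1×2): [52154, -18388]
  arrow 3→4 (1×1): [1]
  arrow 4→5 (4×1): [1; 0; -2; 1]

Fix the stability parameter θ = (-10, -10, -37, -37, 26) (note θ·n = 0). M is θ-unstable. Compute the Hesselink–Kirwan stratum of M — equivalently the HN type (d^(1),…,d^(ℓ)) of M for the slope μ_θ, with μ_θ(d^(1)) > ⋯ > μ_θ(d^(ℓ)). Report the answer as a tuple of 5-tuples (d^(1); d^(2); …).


Interval decomposition of M: I[1,2], I[2,5], I[5,5]^3.
HN type (ℓ=3): μ^(1)=26; μ^(2)=-10; μ^(3)=-28

((0, 0, 0, 0, 4); (1, 1, 0, 0, 0); (0, 1, 1, 1, 0))


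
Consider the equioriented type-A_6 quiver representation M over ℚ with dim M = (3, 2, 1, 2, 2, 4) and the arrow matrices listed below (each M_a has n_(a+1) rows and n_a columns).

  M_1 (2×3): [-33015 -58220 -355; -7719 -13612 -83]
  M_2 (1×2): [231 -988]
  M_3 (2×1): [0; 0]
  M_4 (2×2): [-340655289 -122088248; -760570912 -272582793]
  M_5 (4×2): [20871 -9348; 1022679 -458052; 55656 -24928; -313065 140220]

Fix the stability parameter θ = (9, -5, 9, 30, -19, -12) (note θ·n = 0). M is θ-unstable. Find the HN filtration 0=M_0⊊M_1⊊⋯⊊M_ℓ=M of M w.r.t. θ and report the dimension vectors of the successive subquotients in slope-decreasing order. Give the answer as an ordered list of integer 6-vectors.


Interval decomposition of M: I[1,1]^2, I[1,3], I[2,2], I[4,5], I[4,6], I[6,6]^3.
HN type (ℓ=6): μ^(1)=9; μ^(2)=11/2; μ^(3)=2; μ^(4)=-1/3; μ^(5)=-5; μ^(6)=-12

((2, 0, 1, 0, 0, 0); (0, 0, 0, 1, 1, 0); (1, 1, 0, 0, 0, 0); (0, 0, 0, 1, 1, 1); (0, 1, 0, 0, 0, 0); (0, 0, 0, 0, 0, 3))


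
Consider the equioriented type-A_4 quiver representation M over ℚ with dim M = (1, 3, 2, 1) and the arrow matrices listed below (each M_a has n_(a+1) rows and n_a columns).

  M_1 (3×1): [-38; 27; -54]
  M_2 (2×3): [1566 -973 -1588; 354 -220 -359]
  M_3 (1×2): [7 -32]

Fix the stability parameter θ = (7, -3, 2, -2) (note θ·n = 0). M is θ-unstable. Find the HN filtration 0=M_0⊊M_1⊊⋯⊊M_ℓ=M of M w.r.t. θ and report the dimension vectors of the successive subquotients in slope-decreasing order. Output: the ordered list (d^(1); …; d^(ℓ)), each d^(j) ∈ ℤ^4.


Interval decomposition of M: I[1,4], I[2,2], I[2,3].
HN type (ℓ=3): μ^(1)=2; μ^(2)=1; μ^(3)=-3

((0, 0, 1, 0); (1, 1, 1, 1); (0, 2, 0, 0))


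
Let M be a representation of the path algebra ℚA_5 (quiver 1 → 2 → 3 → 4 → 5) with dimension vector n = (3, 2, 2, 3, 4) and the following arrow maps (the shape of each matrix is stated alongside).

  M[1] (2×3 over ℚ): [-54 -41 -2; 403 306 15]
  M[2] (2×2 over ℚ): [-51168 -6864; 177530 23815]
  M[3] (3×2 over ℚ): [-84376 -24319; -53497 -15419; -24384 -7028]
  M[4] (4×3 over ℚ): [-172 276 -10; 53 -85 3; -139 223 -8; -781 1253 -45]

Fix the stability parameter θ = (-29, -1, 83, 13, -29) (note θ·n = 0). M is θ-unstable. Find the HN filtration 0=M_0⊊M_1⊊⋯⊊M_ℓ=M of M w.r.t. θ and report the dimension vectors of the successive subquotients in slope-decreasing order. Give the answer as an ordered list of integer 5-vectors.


Barcode: M ≅ I[1,1], I[1,2], I[1,4], I[3,5], I[4,5], I[5,5]^2. HN layers by μ_θ (5 steps, strictly decreasing):
  μ^(1)=48; μ^(2)=67/3; μ^(3)=-1; μ^(4)=-8; μ^(5)=-29

((0, 0, 1, 1, 0); (0, 0, 1, 1, 1); (0, 2, 0, 0, 0); (0, 0, 0, 1, 1); (3, 0, 0, 0, 2))


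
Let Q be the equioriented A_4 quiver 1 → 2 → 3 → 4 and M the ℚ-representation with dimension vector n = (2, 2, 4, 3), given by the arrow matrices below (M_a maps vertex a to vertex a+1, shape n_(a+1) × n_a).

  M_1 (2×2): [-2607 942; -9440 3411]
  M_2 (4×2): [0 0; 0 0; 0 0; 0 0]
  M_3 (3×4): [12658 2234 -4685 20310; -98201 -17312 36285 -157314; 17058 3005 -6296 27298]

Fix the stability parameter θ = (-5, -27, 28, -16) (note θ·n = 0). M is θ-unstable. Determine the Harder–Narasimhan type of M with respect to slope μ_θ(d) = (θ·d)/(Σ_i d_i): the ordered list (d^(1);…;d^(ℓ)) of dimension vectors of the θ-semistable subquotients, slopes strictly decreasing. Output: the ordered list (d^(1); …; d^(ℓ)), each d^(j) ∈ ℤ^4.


Barcode: M ≅ I[1,2]^2, I[3,3], I[3,4]^3. HN layers by μ_θ (3 steps, strictly decreasing):
  μ^(1)=28; μ^(2)=6; μ^(3)=-16

((0, 0, 1, 0); (0, 0, 3, 3); (2, 2, 0, 0))


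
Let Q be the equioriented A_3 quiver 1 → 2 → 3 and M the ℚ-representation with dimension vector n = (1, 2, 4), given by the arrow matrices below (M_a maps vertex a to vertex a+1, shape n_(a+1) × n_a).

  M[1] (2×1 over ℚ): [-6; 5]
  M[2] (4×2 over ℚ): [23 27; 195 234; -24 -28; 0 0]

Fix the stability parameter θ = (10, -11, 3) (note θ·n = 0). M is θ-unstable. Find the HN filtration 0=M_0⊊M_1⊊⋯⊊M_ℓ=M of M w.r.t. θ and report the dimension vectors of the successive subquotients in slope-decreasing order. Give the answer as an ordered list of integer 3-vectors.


Barcode: M ≅ I[1,3], I[2,3], I[3,3]^2. HN layers by μ_θ (3 steps, strictly decreasing):
  μ^(1)=3; μ^(2)=-1/2; μ^(3)=-11

((0, 0, 4); (1, 1, 0); (0, 1, 0))


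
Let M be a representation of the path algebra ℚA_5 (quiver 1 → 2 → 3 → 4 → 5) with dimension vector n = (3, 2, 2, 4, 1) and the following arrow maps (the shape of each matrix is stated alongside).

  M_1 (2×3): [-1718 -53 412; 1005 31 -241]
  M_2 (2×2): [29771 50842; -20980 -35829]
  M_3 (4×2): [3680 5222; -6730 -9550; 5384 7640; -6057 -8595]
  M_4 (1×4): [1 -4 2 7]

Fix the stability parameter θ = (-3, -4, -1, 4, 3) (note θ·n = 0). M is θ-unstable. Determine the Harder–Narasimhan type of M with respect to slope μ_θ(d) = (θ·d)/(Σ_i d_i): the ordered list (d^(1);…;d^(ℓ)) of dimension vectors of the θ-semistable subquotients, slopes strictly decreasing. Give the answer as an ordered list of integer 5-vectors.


Via rank(M_{q-1}∘⋯∘M_p): M ≅ I[1,1], I[1,4], I[1,5], I[4,4]^2.
μ_θ-semistable layers: μ^(1)=4; μ^(2)=7/2; μ^(3)=-1; μ^(4)=-3; μ^(5)=-7/2

((0, 0, 0, 3, 0); (0, 0, 0, 1, 1); (0, 0, 2, 0, 0); (1, 0, 0, 0, 0); (2, 2, 0, 0, 0))


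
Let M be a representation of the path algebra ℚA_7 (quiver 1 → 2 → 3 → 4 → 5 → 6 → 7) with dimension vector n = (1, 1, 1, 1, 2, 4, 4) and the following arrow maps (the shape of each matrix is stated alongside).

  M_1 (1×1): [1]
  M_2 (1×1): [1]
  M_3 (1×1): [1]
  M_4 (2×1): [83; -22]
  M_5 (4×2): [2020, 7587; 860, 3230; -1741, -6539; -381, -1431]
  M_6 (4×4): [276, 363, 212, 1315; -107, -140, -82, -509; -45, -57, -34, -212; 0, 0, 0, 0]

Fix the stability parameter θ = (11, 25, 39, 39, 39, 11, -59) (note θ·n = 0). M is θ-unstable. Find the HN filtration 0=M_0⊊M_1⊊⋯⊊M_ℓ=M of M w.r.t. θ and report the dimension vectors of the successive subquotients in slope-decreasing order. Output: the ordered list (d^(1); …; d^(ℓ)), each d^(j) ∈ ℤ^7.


Interval decomposition of M: I[1,7], I[5,7], I[6,6]^2, I[7,7]^2.
HN type (ℓ=4): μ^(1)=47/3; μ^(2)=11; μ^(3)=-3; μ^(4)=-59

((0, 1, 1, 1, 1, 1, 1); (1, 0, 0, 0, 0, 2, 0); (0, 0, 0, 0, 1, 1, 1); (0, 0, 0, 0, 0, 0, 2))


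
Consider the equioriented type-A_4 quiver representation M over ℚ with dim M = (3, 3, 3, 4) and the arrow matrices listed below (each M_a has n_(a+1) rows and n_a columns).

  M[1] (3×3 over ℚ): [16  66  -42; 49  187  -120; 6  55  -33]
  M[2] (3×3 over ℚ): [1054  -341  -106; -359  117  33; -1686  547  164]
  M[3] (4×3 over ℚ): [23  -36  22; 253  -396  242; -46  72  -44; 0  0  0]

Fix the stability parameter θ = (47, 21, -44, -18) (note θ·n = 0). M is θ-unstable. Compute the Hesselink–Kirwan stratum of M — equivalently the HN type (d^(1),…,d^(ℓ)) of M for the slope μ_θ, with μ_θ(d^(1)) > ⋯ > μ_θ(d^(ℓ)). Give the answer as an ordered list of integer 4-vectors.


Interval decomposition of M: I[1,1], I[1,3], I[1,4], I[2,3], I[4,4]^3.
HN type (ℓ=5): μ^(1)=47; μ^(2)=8; μ^(3)=3/2; μ^(4)=-23/2; μ^(5)=-18

((1, 0, 0, 0); (1, 1, 1, 0); (1, 1, 1, 1); (0, 1, 1, 0); (0, 0, 0, 3))


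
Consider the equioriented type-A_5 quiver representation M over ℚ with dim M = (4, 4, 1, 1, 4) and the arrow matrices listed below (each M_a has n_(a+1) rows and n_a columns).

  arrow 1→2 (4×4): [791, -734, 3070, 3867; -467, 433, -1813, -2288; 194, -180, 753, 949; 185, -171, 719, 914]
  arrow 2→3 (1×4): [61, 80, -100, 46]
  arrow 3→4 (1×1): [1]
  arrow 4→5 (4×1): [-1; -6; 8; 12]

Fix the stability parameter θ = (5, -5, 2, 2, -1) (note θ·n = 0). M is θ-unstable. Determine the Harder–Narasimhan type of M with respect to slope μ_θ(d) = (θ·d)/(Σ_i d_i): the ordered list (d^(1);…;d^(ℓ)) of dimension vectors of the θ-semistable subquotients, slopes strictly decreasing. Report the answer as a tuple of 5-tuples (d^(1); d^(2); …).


Via rank(M_{q-1}∘⋯∘M_p): M ≅ I[1,2]^3, I[1,5], I[5,5]^3.
μ_θ-semistable layers: μ^(1)=1; μ^(2)=0; μ^(3)=-1

((0, 0, 1, 1, 1); (4, 4, 0, 0, 0); (0, 0, 0, 0, 3))


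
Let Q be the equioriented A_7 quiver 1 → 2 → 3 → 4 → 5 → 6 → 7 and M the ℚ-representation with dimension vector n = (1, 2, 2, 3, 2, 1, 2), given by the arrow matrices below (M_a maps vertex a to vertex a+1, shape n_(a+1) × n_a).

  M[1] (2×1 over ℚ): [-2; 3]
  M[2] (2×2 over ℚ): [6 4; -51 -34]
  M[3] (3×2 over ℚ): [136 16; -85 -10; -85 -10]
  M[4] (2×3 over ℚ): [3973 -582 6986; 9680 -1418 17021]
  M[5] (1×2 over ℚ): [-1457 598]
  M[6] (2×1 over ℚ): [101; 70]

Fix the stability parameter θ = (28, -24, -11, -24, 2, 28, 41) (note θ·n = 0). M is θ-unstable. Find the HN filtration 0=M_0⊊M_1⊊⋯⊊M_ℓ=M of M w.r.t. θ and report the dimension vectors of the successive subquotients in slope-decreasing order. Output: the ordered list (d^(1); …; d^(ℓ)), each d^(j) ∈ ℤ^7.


Interval decomposition of M: I[1,2], I[2,3], I[3,7], I[4,4], I[4,5], I[7,7].
HN type (ℓ=6): μ^(1)=41; μ^(2)=28; μ^(3)=2; μ^(4)=-11; μ^(5)=-35/2; μ^(6)=-24

((0, 0, 0, 0, 0, 0, 2); (0, 0, 0, 0, 0, 1, 0); (1, 1, 0, 0, 2, 0, 0); (0, 0, 1, 0, 0, 0, 0); (0, 0, 1, 1, 0, 0, 0); (0, 1, 0, 2, 0, 0, 0))


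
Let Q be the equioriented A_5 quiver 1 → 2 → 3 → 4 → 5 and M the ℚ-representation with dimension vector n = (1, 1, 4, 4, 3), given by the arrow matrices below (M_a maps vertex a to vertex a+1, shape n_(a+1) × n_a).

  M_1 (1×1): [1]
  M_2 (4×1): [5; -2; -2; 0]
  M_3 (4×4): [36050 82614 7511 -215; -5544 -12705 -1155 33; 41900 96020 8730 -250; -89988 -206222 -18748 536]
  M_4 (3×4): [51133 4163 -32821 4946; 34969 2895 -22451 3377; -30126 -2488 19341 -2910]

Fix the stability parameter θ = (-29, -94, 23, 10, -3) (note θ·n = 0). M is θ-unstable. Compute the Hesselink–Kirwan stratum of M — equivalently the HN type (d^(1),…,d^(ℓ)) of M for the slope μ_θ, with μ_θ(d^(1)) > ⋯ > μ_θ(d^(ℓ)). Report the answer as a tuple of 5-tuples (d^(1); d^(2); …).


Via rank(M_{q-1}∘⋯∘M_p): M ≅ I[1,3], I[3,3], I[3,4], I[3,5], I[4,5]^2.
μ_θ-semistable layers: μ^(1)=23; μ^(2)=33/2; μ^(3)=10; μ^(4)=7/2; μ^(5)=-123/2

((0, 0, 2, 0, 0); (0, 0, 1, 1, 0); (0, 0, 1, 1, 1); (0, 0, 0, 2, 2); (1, 1, 0, 0, 0))


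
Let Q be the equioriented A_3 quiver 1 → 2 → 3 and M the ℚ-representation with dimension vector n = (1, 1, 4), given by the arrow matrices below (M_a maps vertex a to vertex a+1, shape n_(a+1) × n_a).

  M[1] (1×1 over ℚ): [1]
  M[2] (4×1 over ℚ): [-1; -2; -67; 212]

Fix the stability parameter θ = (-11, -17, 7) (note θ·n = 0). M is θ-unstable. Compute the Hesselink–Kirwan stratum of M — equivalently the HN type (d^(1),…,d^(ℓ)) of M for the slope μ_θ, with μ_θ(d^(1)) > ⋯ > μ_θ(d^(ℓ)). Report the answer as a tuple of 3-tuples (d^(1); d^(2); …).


Interval decomposition of M: I[1,3], I[3,3]^3.
HN type (ℓ=2): μ^(1)=7; μ^(2)=-14

((0, 0, 4); (1, 1, 0))


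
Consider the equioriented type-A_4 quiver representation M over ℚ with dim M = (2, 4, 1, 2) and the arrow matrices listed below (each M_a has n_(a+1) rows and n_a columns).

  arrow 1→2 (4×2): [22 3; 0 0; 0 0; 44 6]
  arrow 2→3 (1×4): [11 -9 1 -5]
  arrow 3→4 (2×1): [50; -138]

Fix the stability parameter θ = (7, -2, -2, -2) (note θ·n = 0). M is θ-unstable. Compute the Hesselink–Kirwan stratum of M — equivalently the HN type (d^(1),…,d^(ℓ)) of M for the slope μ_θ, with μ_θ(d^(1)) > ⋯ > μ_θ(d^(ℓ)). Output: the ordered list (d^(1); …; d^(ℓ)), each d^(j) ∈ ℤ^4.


Barcode: M ≅ I[1,1], I[1,4], I[2,2]^3, I[4,4]. HN layers by μ_θ (3 steps, strictly decreasing):
  μ^(1)=7; μ^(2)=1/4; μ^(3)=-2

((1, 0, 0, 0); (1, 1, 1, 1); (0, 3, 0, 1))


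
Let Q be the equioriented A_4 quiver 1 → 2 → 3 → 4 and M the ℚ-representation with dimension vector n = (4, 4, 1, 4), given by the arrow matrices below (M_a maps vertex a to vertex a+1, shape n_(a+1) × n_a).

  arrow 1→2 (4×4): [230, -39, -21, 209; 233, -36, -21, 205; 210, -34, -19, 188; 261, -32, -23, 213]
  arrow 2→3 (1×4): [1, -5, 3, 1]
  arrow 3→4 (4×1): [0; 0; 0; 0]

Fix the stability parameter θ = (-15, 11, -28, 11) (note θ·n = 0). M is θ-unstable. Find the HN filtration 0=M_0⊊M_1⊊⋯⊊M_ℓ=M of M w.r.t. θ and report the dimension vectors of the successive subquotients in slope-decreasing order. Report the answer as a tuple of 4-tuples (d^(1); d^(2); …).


Barcode: M ≅ I[1,1], I[1,2]^2, I[1,3], I[2,2], I[4,4]^4. HN layers by μ_θ (3 steps, strictly decreasing):
  μ^(1)=11; μ^(2)=-17/2; μ^(3)=-15

((0, 3, 0, 4); (0, 1, 1, 0); (4, 0, 0, 0))


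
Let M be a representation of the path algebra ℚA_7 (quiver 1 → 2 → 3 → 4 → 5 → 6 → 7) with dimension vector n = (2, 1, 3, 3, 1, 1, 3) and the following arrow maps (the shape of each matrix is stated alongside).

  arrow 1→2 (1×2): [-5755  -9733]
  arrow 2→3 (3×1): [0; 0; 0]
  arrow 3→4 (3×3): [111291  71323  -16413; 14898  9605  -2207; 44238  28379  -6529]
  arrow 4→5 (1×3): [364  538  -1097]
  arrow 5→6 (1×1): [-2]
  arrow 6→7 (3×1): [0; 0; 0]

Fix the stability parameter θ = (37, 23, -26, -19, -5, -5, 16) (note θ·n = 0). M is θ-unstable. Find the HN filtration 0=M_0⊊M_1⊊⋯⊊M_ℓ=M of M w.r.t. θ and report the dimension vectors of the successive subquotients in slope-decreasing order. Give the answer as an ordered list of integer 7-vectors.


Interval decomposition of M: I[1,1], I[1,2], I[3,3], I[3,4], I[3,6], I[4,4], I[7,7]^3.
HN type (ℓ=6): μ^(1)=37; μ^(2)=30; μ^(3)=16; μ^(4)=-5; μ^(5)=-19; μ^(6)=-26

((1, 0, 0, 0, 0, 0, 0); (1, 1, 0, 0, 0, 0, 0); (0, 0, 0, 0, 0, 0, 3); (0, 0, 0, 0, 1, 1, 0); (0, 0, 0, 3, 0, 0, 0); (0, 0, 3, 0, 0, 0, 0))


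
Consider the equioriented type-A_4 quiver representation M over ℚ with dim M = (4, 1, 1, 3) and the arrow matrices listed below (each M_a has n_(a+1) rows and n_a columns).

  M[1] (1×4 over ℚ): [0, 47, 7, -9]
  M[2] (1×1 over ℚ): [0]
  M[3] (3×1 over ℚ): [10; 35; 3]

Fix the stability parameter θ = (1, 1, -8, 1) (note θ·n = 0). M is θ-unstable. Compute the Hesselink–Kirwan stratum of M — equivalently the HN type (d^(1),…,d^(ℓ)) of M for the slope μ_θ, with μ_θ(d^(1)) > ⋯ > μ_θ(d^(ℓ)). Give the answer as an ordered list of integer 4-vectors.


Interval decomposition of M: I[1,1]^3, I[1,2], I[3,4], I[4,4]^2.
HN type (ℓ=2): μ^(1)=1; μ^(2)=-8

((4, 1, 0, 3); (0, 0, 1, 0))


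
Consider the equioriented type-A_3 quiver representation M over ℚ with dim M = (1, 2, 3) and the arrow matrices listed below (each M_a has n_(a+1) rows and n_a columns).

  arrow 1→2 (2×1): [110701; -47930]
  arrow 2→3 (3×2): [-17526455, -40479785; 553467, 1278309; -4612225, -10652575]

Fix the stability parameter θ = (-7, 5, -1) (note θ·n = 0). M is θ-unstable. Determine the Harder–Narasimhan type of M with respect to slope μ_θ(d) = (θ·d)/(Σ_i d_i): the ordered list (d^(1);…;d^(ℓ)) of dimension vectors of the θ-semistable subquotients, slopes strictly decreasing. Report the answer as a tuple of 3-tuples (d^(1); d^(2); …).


Barcode: M ≅ I[1,3], I[2,2], I[3,3]^2. HN layers by μ_θ (4 steps, strictly decreasing):
  μ^(1)=5; μ^(2)=2; μ^(3)=-1; μ^(4)=-7

((0, 1, 0); (0, 1, 1); (0, 0, 2); (1, 0, 0))


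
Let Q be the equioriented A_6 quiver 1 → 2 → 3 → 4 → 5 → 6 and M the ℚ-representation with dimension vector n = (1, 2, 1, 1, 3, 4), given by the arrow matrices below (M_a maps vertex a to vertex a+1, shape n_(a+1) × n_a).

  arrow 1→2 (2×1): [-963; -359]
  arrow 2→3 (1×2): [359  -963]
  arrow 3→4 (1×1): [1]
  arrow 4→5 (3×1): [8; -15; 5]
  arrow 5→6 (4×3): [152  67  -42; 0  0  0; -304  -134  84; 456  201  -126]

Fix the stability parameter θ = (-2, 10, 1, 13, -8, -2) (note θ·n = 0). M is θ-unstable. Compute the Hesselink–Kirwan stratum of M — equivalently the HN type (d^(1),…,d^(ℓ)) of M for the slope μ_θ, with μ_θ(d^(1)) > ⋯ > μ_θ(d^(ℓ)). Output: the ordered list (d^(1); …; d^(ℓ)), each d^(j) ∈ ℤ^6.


Via rank(M_{q-1}∘⋯∘M_p): M ≅ I[1,2], I[2,6], I[5,5]^2, I[6,6]^3.
μ_θ-semistable layers: μ^(1)=10; μ^(2)=14/5; μ^(3)=-2; μ^(4)=-8

((0, 1, 0, 0, 0, 0); (0, 1, 1, 1, 1, 1); (1, 0, 0, 0, 0, 3); (0, 0, 0, 0, 2, 0))


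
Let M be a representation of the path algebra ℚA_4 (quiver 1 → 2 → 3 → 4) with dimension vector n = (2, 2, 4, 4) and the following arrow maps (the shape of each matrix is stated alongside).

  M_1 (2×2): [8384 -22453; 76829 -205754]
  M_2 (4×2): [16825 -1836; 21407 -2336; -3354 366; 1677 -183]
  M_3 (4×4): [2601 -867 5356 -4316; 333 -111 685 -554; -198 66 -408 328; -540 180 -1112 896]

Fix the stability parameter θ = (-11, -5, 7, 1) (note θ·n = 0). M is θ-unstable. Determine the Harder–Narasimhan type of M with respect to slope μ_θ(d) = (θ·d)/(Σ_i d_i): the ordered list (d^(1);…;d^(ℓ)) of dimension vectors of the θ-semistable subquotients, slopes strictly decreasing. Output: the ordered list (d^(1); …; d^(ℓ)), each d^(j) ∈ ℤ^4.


Interval decomposition of M: I[1,3]^2, I[3,4]^2, I[4,4]^2.
HN type (ℓ=5): μ^(1)=7; μ^(2)=4; μ^(3)=1; μ^(4)=-5; μ^(5)=-11

((0, 0, 2, 0); (0, 0, 2, 2); (0, 0, 0, 2); (0, 2, 0, 0); (2, 0, 0, 0))


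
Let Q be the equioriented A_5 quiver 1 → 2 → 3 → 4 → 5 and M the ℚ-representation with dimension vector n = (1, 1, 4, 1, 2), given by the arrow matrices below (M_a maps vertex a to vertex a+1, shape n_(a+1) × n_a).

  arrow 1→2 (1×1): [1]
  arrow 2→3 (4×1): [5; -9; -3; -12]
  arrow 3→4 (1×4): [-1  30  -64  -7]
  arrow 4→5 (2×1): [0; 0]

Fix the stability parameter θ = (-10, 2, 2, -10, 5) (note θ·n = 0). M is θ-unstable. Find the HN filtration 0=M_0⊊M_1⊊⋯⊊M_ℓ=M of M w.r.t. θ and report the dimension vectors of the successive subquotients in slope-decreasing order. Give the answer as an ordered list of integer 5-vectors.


Interval decomposition of M: I[1,4], I[3,3]^3, I[5,5]^2.
HN type (ℓ=4): μ^(1)=5; μ^(2)=2; μ^(3)=-2; μ^(4)=-10

((0, 0, 0, 0, 2); (0, 0, 3, 0, 0); (0, 1, 1, 1, 0); (1, 0, 0, 0, 0))


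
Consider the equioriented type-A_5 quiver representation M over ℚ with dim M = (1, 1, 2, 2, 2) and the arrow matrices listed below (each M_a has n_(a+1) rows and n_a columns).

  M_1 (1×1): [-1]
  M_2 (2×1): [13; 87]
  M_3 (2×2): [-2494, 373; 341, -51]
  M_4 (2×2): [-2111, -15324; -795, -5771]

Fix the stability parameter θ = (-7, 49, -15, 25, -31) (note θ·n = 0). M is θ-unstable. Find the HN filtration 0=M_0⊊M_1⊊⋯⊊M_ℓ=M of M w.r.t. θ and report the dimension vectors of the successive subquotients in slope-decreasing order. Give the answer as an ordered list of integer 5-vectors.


Barcode: M ≅ I[1,5], I[3,5]. HN layers by μ_θ (4 steps, strictly decreasing):
  μ^(1)=7; μ^(2)=-3; μ^(3)=-7; μ^(4)=-15

((0, 1, 1, 1, 1); (0, 0, 0, 1, 1); (1, 0, 0, 0, 0); (0, 0, 1, 0, 0))


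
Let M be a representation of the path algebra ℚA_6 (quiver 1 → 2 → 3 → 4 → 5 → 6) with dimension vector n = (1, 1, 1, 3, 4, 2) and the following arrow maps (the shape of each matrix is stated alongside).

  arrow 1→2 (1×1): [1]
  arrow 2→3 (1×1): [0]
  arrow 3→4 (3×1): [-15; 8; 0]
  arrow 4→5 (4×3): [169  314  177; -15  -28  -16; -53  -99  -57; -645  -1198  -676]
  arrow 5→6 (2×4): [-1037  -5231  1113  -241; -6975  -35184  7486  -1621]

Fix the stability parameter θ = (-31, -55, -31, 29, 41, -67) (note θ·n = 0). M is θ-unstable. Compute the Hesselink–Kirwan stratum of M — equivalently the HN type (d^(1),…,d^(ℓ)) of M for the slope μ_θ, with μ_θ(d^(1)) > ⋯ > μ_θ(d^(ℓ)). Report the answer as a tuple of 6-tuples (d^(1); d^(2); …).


Barcode: M ≅ I[1,2], I[3,6], I[4,5], I[4,6], I[5,5]. HN layers by μ_θ (5 steps, strictly decreasing):
  μ^(1)=41; μ^(2)=29; μ^(3)=1; μ^(4)=-31; μ^(5)=-43

((0, 0, 0, 0, 2, 0); (0, 0, 0, 1, 0, 0); (0, 0, 0, 2, 2, 2); (0, 0, 1, 0, 0, 0); (1, 1, 0, 0, 0, 0))


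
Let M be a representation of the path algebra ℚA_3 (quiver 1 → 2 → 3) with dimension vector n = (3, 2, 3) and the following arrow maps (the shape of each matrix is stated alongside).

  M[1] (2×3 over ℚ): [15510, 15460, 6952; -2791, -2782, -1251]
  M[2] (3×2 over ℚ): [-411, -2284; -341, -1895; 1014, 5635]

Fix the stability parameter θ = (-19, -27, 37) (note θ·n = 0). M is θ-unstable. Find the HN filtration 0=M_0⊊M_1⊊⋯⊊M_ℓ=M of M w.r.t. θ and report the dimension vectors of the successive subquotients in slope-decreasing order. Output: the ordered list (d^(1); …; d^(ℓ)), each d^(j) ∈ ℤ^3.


Via rank(M_{q-1}∘⋯∘M_p): M ≅ I[1,1], I[1,3]^2, I[3,3].
μ_θ-semistable layers: μ^(1)=37; μ^(2)=-19; μ^(3)=-23

((0, 0, 3); (1, 0, 0); (2, 2, 0))


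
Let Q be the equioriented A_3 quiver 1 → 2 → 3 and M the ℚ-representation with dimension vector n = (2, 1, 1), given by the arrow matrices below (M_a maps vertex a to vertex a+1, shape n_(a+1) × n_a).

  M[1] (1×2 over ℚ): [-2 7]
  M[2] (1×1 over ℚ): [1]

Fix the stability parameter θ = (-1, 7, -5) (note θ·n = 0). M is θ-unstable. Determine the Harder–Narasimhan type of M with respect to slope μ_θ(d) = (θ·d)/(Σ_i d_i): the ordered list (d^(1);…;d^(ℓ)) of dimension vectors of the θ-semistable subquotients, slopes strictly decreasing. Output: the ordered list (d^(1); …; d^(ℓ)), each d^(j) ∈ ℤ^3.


Interval decomposition of M: I[1,1], I[1,3].
HN type (ℓ=2): μ^(1)=1; μ^(2)=-1

((0, 1, 1); (2, 0, 0))


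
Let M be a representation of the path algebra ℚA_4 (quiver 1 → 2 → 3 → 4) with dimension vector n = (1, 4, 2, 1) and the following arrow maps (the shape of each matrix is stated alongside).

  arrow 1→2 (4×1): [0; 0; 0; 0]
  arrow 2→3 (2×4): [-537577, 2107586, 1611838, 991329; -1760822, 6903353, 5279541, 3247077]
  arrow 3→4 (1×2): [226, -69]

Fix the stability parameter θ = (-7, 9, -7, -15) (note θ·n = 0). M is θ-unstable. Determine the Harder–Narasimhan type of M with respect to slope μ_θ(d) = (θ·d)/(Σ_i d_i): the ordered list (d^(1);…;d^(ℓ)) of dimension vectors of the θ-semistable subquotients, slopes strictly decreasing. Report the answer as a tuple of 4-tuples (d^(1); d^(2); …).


Via rank(M_{q-1}∘⋯∘M_p): M ≅ I[1,1], I[2,2]^2, I[2,3], I[2,4].
μ_θ-semistable layers: μ^(1)=9; μ^(2)=1; μ^(3)=-13/3; μ^(4)=-7

((0, 2, 0, 0); (0, 1, 1, 0); (0, 1, 1, 1); (1, 0, 0, 0))
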